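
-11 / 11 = -1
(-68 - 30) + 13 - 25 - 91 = -201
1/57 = 0.02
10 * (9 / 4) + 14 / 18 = 419 / 18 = 23.28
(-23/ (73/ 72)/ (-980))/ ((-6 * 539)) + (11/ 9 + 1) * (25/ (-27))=-4820024267/ 2342523645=-2.06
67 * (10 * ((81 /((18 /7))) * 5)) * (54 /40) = 569835 /4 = 142458.75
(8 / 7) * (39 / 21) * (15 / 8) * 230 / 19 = 44850 / 931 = 48.17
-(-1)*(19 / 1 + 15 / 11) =224 / 11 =20.36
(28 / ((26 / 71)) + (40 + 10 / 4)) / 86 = 3093 / 2236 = 1.38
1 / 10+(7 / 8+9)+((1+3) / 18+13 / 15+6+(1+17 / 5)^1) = 7727 / 360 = 21.46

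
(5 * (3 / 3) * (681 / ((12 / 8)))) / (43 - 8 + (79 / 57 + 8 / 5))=323475 / 5413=59.76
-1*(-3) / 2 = 3 / 2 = 1.50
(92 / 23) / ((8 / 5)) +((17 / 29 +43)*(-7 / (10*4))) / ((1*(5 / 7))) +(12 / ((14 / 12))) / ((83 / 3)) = -6576879 / 842450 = -7.81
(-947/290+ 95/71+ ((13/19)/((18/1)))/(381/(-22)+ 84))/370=-9952817389/1911103883100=-0.01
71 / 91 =0.78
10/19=0.53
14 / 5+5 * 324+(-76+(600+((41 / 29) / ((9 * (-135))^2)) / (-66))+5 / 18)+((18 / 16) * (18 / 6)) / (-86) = 2086857386148401 / 971970159600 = 2147.04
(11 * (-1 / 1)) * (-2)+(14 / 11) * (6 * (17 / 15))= 1686 / 55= 30.65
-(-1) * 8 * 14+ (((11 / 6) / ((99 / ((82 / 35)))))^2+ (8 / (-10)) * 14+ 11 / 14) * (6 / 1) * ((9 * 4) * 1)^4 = -104932923.57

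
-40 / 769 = -0.05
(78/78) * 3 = 3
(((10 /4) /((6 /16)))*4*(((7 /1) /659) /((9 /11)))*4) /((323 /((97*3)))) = 2390080 /1915713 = 1.25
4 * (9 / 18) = 2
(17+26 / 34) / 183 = 302 / 3111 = 0.10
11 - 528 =-517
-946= -946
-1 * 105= -105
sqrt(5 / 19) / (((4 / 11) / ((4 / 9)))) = 11 * sqrt(95) / 171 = 0.63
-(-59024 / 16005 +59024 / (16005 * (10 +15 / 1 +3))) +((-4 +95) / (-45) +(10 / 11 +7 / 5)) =184522 / 48015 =3.84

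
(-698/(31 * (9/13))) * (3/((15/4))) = -36296/1395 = -26.02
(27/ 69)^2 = 81/ 529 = 0.15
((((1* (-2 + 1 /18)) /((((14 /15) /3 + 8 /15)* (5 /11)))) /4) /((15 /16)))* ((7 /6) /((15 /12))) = -1078 /855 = -1.26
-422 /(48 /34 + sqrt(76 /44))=-1893936 /845 + 121958 *sqrt(209) /845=-154.80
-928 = -928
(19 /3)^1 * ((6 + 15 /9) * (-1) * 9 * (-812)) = 354844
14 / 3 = 4.67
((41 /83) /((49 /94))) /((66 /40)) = 77080 /134211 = 0.57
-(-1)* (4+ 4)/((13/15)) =120/13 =9.23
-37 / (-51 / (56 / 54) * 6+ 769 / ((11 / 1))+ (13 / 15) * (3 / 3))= 0.16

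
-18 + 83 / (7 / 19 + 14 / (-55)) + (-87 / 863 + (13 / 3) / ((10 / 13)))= 2207157973 / 3080910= 716.40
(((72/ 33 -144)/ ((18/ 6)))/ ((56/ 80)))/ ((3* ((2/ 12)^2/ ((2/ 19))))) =-124800/ 1463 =-85.30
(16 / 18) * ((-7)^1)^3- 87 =-3527 / 9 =-391.89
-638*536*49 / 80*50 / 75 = -2094554 / 15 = -139636.93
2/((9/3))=2/3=0.67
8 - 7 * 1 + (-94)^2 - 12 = 8825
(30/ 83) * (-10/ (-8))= 0.45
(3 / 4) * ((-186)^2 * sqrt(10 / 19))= 25947 * sqrt(190) / 19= 18823.93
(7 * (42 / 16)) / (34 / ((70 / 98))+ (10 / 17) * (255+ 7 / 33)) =412335 / 4436944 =0.09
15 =15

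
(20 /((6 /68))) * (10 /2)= 3400 /3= 1133.33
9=9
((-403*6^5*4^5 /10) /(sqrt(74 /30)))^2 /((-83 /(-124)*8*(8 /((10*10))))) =299264691258167132160 /3071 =97448613239390143.98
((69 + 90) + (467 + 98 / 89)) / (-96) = -4651 / 712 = -6.53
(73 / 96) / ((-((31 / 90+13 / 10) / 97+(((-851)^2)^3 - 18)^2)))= -106215 / 20150644786004048583821979465965308657888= -0.00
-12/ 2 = -6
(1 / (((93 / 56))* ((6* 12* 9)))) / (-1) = -7 / 7533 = -0.00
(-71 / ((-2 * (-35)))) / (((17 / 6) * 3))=-71 / 595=-0.12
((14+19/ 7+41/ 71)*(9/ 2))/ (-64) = -38673/ 31808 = -1.22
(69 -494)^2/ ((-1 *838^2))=-180625/ 702244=-0.26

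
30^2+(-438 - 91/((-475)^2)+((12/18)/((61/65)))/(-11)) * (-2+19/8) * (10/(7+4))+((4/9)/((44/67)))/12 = 6751058827171/8992825875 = 750.72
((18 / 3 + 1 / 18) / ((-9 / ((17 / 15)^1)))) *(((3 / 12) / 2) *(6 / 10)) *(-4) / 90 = 1853 / 729000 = 0.00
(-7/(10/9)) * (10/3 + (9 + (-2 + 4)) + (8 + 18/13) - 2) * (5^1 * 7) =-4788.81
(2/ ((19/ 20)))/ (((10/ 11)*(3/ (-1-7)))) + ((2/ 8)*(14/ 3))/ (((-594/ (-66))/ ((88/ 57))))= -484/ 81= -5.98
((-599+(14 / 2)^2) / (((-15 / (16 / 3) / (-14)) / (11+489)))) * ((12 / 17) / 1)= -49280000 / 51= -966274.51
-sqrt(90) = -3 * sqrt(10) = -9.49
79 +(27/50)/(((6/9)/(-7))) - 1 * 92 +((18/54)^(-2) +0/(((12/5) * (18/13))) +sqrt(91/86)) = -967/100 +sqrt(7826)/86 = -8.64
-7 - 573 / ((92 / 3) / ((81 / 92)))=-198487 / 8464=-23.45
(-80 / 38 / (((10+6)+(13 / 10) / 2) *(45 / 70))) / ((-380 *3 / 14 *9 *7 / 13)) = 14560 / 29211759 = 0.00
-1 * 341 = -341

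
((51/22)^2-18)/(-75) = 2037/12100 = 0.17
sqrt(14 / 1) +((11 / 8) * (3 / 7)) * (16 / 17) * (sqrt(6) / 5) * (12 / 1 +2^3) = sqrt(14) +264 * sqrt(6) / 119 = 9.18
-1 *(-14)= 14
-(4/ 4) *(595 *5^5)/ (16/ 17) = -31609375/ 16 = -1975585.94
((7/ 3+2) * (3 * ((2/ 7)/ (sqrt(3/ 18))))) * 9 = 234 * sqrt(6)/ 7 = 81.88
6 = 6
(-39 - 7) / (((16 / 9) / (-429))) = 11100.38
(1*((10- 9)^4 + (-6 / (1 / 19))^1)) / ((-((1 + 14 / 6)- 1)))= 339 / 7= 48.43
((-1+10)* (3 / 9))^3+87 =114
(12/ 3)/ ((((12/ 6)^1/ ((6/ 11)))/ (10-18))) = -96/ 11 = -8.73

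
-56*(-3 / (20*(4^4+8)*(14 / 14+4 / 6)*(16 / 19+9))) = 399 / 205700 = 0.00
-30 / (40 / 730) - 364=-911.50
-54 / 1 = -54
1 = 1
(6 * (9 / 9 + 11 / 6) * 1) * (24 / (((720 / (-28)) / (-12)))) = 952 / 5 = 190.40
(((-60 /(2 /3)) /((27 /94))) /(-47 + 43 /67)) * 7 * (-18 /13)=-1322580 /20189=-65.51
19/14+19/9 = 437/126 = 3.47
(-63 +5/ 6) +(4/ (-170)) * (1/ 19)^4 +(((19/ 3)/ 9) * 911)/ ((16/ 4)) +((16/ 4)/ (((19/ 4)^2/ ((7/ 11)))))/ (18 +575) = 765565776186797/ 7803770045940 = 98.10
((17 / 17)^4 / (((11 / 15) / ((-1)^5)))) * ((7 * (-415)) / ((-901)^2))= 43575 / 8929811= 0.00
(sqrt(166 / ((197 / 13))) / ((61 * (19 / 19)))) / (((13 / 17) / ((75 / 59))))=1275 * sqrt(425126) / 9217039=0.09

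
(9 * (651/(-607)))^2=34327881/368449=93.17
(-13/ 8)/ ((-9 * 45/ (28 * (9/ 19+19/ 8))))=39403/ 123120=0.32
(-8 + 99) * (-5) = -455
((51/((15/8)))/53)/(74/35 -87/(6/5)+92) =0.02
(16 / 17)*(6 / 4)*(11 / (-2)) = -132 / 17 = -7.76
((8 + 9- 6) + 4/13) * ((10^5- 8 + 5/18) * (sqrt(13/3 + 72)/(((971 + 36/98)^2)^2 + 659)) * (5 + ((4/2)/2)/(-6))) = 14744069340071281 * sqrt(687)/7205853519492596008560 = 0.00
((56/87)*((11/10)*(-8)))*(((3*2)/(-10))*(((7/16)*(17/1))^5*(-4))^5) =-595888165062429437861344673131000457153664405920390923/28047079015059396853183283200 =-21245997301268967544173650.00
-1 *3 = -3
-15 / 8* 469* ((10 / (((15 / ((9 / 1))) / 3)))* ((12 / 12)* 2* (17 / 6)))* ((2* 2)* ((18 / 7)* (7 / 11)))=-6458130 / 11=-587102.73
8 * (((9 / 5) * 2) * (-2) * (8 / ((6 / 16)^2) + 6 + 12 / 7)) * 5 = -130240 / 7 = -18605.71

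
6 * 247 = 1482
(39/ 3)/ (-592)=-13/ 592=-0.02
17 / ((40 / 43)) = 731 / 40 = 18.28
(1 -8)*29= -203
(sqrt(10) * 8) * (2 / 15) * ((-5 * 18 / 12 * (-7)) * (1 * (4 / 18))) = 112 * sqrt(10) / 9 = 39.35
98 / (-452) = -49 / 226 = -0.22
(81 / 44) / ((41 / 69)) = 5589 / 1804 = 3.10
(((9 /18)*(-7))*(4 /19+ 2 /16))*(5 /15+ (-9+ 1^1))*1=9.00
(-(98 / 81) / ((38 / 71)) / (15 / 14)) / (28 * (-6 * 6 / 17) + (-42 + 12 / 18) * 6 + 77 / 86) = 71208172 / 10341041175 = 0.01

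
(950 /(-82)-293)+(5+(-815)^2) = 27220942 /41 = 663925.41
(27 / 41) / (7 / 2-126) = -54 / 10045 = -0.01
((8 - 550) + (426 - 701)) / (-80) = 817 / 80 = 10.21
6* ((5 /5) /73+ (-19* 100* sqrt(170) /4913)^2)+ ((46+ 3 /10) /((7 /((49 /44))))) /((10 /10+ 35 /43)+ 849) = 254680450270200443 /1668488443241400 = 152.64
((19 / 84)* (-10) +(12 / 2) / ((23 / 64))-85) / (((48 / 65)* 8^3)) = -4430855 / 23740416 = -0.19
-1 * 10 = -10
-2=-2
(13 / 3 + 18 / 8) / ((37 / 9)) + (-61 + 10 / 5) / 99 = 14731 / 14652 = 1.01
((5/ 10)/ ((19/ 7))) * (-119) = -833/ 38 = -21.92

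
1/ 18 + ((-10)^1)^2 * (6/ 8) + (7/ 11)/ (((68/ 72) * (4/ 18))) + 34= 377287/ 3366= 112.09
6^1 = 6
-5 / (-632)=5 / 632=0.01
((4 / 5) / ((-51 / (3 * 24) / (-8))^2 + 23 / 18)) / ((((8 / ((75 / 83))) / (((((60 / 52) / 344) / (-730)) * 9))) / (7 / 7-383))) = 178225920 / 160519190533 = 0.00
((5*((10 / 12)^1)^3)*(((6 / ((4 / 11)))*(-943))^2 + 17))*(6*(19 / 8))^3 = 4151376436694375 / 2048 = 2027039275729.68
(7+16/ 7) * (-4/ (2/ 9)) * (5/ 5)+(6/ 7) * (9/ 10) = -5823/ 35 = -166.37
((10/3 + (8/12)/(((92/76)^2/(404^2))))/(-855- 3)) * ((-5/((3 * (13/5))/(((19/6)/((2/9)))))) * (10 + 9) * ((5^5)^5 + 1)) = 8804693479090929060915719175/1966822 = 4476609209725602551179.37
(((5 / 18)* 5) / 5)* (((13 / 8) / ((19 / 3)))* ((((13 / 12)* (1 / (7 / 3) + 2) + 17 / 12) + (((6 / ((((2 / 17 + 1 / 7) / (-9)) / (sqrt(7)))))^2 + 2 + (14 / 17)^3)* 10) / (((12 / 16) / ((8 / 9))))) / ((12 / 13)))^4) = 2347013327115652977297577885181063476346687936426939010853159540625 / 148034393100432087756135644714371809841152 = 15854513792097969130719050.00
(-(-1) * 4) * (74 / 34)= 148 / 17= 8.71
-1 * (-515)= 515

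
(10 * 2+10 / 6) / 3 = 7.22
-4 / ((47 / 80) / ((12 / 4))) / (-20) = 48 / 47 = 1.02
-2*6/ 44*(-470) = 128.18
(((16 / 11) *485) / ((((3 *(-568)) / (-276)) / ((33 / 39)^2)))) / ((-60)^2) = 24541 / 1079910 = 0.02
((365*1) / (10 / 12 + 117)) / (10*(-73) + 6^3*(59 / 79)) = -86505 / 15881341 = -0.01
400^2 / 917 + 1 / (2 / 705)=966485 / 1834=526.98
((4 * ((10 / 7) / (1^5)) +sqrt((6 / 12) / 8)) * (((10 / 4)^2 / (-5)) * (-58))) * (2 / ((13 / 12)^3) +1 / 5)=94327111 / 123032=766.69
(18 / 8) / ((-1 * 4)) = -9 / 16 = -0.56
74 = 74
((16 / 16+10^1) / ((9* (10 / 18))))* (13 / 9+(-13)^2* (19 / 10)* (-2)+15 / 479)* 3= -151918921 / 35925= -4228.78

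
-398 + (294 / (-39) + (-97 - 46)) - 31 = -579.54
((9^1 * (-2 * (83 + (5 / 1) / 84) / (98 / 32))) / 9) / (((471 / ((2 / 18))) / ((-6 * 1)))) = 111632 / 1453977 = 0.08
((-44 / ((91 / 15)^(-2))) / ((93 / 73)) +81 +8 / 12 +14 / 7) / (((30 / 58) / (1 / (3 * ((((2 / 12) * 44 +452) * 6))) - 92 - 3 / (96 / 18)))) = 212502.75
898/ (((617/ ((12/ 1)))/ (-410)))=-4418160/ 617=-7160.71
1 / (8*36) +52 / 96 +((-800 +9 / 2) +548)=-71123 / 288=-246.95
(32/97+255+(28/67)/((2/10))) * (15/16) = 25094535/103984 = 241.33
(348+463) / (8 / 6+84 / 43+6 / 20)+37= 1217389 / 4627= 263.11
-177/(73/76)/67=-13452/4891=-2.75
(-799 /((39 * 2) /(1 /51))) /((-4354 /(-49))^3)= -16121 /56310192432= -0.00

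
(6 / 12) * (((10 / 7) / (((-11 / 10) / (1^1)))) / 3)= -50 / 231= -0.22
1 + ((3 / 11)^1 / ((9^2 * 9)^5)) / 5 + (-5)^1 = -15098683020274259 / 3774670755068565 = -4.00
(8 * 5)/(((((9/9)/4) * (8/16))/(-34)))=-10880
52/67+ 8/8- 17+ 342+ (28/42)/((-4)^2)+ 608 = 1503187/1608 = 934.82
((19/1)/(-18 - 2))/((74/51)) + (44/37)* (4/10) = -53/296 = -0.18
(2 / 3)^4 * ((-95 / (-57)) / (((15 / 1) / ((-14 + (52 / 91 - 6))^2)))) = 295936 / 35721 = 8.28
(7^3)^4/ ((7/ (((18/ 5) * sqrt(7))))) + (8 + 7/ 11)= 95/ 11 + 35591881374 * sqrt(7)/ 5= 18833453370.34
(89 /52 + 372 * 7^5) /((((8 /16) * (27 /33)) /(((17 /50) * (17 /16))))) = 1033539621763 /187200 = 5521044.99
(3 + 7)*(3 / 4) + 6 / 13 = 207 / 26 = 7.96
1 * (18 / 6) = 3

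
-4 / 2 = -2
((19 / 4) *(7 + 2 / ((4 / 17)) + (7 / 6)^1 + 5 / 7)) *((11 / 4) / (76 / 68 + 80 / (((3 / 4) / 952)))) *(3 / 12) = 1296845 / 2320163776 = 0.00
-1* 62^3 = -238328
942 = 942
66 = 66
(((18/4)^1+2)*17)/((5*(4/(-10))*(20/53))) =-11713/80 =-146.41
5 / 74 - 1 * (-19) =1411 / 74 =19.07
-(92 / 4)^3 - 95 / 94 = -1143793 / 94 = -12168.01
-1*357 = -357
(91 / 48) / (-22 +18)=-91 / 192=-0.47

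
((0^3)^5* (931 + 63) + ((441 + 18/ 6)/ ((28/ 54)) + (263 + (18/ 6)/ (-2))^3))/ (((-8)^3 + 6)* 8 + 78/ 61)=-61087694881/ 13823600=-4419.09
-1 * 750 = -750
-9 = -9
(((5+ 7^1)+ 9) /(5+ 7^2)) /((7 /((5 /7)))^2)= 25 /6174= 0.00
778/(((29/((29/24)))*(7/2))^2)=389/3528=0.11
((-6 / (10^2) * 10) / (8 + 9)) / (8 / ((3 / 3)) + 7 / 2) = -6 / 1955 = -0.00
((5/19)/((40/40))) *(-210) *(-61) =64050/19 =3371.05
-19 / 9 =-2.11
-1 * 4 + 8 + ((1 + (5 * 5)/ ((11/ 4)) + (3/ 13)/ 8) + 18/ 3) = 23017/ 1144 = 20.12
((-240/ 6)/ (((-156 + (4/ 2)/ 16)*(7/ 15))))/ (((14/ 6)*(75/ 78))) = 14976/ 61103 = 0.25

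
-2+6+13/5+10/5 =43/5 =8.60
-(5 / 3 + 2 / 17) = -91 / 51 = -1.78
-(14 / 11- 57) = 613 / 11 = 55.73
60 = 60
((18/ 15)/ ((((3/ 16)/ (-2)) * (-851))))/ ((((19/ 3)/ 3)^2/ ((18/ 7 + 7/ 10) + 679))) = 123791328/ 53761925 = 2.30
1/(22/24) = 12/11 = 1.09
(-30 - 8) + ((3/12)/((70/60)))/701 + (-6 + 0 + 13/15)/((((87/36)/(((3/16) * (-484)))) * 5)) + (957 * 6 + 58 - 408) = 38368826389/7115150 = 5392.55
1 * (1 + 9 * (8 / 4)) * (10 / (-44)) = -95 / 22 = -4.32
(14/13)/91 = 2/169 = 0.01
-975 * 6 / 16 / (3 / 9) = -8775 / 8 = -1096.88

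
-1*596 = -596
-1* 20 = -20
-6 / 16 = -3 / 8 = -0.38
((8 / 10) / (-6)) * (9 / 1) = -6 / 5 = -1.20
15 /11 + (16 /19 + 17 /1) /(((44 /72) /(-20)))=-121755 /209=-582.56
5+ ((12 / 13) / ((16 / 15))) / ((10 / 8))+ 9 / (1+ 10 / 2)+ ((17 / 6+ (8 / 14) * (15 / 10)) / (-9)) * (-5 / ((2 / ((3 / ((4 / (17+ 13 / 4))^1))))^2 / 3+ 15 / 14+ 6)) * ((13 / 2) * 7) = 4648746034 / 228174557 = 20.37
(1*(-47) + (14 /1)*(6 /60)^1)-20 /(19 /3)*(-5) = -2832 /95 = -29.81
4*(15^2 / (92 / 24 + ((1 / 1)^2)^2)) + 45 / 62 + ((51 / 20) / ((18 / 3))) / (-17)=6721201 / 35960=186.91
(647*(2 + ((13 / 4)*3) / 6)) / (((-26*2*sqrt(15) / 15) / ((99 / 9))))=-206393*sqrt(15) / 416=-1921.53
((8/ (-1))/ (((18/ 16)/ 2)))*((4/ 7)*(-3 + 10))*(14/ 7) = -1024/ 9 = -113.78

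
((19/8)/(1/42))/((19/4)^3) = 336/361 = 0.93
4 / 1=4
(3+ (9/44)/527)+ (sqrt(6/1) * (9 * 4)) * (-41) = 69573/23188 - 1476 * sqrt(6) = -3612.45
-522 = -522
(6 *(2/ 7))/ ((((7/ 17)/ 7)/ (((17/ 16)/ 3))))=289/ 28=10.32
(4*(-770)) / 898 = -1540 / 449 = -3.43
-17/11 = -1.55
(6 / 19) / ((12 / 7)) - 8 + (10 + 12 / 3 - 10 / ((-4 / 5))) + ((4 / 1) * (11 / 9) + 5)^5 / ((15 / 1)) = 106411565456 / 16828965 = 6323.12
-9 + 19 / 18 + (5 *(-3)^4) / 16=17.37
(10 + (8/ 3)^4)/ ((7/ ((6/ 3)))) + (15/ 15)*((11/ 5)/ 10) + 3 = 581887/ 28350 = 20.53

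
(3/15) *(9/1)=9/5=1.80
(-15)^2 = 225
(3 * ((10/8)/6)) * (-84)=-105/2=-52.50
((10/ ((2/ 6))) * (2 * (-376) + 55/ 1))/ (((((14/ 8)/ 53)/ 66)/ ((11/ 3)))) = -1072766640/ 7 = -153252377.14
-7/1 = -7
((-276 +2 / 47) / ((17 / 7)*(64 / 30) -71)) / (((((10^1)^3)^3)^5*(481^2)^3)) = 27237 / 80452437163202380595540000000000000000000000000000000000000000000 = 0.00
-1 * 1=-1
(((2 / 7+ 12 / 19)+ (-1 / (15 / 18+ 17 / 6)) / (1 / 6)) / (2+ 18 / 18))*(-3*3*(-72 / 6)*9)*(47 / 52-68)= 297304668 / 19019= 15631.98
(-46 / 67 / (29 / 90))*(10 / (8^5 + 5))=-41400 / 63677939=-0.00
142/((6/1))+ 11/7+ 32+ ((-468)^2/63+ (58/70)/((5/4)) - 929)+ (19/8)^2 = 2611.11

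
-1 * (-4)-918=-914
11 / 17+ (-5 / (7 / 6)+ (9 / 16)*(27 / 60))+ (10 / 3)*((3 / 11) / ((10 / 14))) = -885011 / 418880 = -2.11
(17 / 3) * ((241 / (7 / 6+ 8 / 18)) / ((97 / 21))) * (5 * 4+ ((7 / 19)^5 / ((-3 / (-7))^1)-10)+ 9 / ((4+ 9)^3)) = 28138403365033584 / 15302690471939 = 1838.79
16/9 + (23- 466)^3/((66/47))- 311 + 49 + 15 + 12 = -12258347465/198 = -61910845.78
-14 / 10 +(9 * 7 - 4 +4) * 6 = 1883 / 5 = 376.60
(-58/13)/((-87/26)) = 4/3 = 1.33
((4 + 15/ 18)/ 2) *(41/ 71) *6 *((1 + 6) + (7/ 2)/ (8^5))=545464451/ 9306112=58.61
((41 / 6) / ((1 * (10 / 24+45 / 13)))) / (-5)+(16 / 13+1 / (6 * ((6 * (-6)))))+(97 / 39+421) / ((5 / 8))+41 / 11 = 5794577627 / 8494200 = 682.18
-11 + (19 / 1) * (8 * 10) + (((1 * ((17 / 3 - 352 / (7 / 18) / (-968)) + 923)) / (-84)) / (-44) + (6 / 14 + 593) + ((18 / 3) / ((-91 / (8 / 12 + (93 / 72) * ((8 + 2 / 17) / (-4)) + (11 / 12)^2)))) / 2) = 198375032161 / 94342248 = 2102.72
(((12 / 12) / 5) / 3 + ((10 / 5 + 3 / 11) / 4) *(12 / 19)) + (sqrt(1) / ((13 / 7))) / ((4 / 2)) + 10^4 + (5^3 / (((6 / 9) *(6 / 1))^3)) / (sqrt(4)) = 52175118631 / 5216640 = 10001.67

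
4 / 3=1.33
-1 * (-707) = 707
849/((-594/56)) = -7924/99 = -80.04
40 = 40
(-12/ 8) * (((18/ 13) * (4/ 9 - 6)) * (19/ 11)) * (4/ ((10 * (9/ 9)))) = 7.97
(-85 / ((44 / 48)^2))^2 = 149817600 / 14641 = 10232.74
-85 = -85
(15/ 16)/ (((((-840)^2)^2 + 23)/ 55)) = 825/ 7965941760368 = 0.00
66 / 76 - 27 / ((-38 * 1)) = 30 / 19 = 1.58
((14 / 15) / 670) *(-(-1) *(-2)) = -14 / 5025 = -0.00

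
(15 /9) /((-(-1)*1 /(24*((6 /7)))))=240 /7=34.29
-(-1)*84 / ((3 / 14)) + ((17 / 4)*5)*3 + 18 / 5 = 9187 / 20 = 459.35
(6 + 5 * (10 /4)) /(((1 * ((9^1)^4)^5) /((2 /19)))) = 37 /230995643722081647219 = 0.00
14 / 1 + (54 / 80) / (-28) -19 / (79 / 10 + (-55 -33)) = 12750853 / 897120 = 14.21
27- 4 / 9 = 239 / 9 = 26.56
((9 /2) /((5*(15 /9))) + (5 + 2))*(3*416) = 235248 /25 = 9409.92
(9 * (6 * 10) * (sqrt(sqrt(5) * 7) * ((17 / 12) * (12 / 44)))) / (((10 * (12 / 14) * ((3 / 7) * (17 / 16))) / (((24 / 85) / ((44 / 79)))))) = 278712 * 5^(1 / 4) * sqrt(7) / 10285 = 107.21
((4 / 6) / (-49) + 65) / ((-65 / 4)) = -38212 / 9555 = -4.00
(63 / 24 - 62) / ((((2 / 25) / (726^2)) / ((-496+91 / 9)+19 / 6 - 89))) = 1789212555625 / 8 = 223651569453.12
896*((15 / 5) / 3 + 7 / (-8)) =112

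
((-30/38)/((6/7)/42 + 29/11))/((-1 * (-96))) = -2695/870656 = -0.00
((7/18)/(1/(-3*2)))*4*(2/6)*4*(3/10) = -56/15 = -3.73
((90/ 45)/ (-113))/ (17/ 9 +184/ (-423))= -282/ 23165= -0.01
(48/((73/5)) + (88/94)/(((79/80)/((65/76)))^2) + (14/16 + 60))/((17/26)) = 52146505607781/525643157308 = 99.21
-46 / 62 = -23 / 31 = -0.74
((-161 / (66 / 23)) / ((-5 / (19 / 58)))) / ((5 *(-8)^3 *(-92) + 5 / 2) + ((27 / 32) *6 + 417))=281428 / 18063915705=0.00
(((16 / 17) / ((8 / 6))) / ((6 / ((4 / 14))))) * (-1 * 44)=-176 / 119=-1.48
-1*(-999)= 999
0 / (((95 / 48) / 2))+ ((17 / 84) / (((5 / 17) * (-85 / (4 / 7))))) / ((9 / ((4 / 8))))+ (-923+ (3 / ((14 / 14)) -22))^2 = 58699128583 / 66150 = 887364.00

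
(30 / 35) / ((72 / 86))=43 / 42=1.02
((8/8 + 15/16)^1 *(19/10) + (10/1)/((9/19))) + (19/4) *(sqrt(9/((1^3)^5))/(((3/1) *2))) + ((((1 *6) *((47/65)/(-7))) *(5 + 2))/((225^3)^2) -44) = -1514221455322268633/89957460937500000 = -16.83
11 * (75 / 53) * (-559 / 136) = -461175 / 7208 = -63.98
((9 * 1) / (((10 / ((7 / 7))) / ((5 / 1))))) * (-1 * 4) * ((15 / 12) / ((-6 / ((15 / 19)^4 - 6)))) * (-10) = 54847575 / 260642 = 210.43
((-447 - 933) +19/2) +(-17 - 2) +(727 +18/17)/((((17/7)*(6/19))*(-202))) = -488343527/350268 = -1394.20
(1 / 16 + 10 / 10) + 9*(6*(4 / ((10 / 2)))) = 3541 / 80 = 44.26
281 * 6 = 1686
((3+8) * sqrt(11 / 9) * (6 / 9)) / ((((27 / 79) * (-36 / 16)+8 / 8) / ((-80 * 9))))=-556160 * sqrt(11) / 73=-25268.14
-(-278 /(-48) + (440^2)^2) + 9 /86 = -38680350725869 /1032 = -37480960005.69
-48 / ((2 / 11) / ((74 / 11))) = -1776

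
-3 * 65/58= -195/58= -3.36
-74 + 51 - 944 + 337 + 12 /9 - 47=-675.67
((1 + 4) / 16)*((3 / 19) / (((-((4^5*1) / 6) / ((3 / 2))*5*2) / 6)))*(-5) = 0.00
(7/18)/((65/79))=553/1170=0.47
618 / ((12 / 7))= 721 / 2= 360.50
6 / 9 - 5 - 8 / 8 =-5.33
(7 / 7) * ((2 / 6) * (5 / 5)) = 1 / 3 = 0.33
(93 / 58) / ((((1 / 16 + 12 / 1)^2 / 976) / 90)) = 967.99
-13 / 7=-1.86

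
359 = 359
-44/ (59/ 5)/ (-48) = 55/ 708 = 0.08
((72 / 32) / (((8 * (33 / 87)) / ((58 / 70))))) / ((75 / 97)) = 244731 / 308000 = 0.79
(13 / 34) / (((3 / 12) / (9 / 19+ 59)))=29380 / 323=90.96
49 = 49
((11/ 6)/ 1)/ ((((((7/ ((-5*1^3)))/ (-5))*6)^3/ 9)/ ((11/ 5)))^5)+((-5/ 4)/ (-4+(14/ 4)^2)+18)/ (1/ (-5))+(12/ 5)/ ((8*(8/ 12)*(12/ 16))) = 27932332891011861597420011/ 12475005582780962242560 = 2239.06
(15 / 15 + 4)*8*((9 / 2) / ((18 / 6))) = 60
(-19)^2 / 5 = 361 / 5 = 72.20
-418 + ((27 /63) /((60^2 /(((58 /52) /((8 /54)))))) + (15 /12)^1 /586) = -35664170327 /85321600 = -418.00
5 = 5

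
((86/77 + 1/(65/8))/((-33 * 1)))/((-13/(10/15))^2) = -0.00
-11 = -11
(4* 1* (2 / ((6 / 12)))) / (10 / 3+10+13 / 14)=672 / 599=1.12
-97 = -97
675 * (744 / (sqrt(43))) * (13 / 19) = 6528600 * sqrt(43) / 817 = 52400.11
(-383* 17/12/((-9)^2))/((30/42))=-45577/4860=-9.38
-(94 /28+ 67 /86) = -1245 /301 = -4.14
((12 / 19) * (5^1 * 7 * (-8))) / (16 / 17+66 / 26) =-742560 / 14611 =-50.82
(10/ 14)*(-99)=-495/ 7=-70.71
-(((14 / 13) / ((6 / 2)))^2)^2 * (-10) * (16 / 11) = 6146560 / 25447851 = 0.24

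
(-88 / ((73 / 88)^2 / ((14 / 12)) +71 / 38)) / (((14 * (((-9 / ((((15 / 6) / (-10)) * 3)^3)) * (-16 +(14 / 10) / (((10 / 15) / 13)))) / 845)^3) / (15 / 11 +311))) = -804277713856134375 / 23380841506112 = -34399.01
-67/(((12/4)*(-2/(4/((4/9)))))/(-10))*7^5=-16891035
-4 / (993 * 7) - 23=-159877 / 6951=-23.00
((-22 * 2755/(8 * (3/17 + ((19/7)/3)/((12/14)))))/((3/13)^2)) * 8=-923780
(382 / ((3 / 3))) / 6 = 191 / 3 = 63.67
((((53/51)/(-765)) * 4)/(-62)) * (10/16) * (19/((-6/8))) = -1007/725679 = -0.00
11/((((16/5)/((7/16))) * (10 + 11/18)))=3465/24448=0.14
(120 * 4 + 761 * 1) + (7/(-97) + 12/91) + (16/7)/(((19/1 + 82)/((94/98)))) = 54216421738/43684823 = 1241.08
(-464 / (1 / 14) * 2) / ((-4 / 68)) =220864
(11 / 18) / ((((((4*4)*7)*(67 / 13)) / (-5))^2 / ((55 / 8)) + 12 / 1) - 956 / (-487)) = 0.00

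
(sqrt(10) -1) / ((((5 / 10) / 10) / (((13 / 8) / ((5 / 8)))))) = 112.44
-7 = -7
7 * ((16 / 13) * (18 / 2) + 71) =7469 / 13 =574.54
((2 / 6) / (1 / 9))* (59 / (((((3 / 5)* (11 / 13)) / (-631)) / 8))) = -19359080 / 11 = -1759916.36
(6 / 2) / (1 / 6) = 18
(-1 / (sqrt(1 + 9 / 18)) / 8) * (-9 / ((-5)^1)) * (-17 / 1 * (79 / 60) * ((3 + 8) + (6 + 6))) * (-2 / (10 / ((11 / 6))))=-339779 * sqrt(6) / 24000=-34.68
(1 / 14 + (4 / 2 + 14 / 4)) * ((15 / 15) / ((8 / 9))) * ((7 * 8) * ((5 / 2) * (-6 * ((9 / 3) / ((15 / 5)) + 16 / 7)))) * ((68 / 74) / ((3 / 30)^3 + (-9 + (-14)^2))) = -4117230000 / 48433259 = -85.01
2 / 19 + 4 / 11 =98 / 209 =0.47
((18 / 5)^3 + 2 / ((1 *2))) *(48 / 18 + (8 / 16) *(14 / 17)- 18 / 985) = 915751739 / 6279375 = 145.83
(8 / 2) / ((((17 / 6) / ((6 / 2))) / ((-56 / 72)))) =-56 / 17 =-3.29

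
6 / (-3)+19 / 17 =-15 / 17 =-0.88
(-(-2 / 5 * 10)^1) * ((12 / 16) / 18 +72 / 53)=1781 / 318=5.60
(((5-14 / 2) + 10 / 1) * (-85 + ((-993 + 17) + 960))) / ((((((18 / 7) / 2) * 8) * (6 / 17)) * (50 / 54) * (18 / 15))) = -200.32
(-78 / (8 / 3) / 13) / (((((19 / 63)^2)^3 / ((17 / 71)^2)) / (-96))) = 3902967101894616 / 237158286121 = 16457.22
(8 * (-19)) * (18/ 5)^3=-886464/ 125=-7091.71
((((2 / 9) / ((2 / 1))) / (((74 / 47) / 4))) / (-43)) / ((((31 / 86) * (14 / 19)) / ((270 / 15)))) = -3572 / 8029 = -0.44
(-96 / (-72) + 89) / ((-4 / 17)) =-4607 / 12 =-383.92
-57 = -57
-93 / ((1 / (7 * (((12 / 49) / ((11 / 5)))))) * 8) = -1395 / 154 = -9.06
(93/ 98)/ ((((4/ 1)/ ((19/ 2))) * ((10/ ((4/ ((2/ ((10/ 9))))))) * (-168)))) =-589/ 197568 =-0.00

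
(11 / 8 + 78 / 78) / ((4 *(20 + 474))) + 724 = 602369 / 832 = 724.00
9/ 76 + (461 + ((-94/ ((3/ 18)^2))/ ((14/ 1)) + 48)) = 142259/ 532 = 267.40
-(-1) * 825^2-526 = 680099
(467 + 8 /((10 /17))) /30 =801 /50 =16.02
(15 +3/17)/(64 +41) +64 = 38166/595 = 64.14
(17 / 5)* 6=102 / 5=20.40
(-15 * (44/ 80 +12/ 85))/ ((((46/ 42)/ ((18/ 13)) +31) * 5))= -26649/ 408578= -0.07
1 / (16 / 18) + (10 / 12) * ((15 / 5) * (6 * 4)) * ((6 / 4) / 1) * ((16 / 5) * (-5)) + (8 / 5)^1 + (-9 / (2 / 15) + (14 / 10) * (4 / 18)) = -541607 / 360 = -1504.46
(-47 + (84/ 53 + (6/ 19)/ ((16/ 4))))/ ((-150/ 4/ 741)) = 1186991/ 1325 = 895.84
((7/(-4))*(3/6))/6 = -7/48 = -0.15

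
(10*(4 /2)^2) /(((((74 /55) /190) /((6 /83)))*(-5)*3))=-83600 /3071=-27.22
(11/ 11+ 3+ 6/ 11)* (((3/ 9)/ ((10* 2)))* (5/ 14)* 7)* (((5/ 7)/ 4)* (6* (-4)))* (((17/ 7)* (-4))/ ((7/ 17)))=72250/ 3773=19.15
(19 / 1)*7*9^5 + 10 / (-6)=23560546 / 3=7853515.33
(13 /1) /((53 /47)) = 611 /53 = 11.53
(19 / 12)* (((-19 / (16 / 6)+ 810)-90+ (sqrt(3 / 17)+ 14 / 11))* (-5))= -5970275 / 1056-95* sqrt(51) / 204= -5657.00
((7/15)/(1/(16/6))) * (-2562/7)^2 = 833504/5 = 166700.80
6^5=7776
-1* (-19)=19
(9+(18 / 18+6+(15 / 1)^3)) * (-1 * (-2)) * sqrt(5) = 6782 * sqrt(5) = 15165.01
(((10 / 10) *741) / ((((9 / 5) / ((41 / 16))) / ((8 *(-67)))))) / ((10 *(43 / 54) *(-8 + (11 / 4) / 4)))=417544 / 43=9710.33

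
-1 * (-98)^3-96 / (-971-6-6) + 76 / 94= 43484053458 / 46201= 941192.91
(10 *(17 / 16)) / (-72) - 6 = -3541 / 576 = -6.15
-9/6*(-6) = 9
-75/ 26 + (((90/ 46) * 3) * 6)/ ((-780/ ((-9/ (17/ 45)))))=-9195/ 5083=-1.81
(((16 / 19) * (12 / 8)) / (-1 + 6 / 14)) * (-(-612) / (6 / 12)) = -51408 / 19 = -2705.68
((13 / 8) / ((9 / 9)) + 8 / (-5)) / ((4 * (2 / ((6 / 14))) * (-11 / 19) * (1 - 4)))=19 / 24640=0.00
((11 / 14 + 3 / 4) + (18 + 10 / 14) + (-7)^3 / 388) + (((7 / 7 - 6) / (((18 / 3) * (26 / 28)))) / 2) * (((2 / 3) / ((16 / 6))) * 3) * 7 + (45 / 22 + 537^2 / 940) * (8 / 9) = 7602048391 / 26077480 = 291.52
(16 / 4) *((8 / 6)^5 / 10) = 2048 / 1215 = 1.69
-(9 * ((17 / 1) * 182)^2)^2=-7422774315714576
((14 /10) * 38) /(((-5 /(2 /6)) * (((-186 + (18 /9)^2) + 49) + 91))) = 19 /225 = 0.08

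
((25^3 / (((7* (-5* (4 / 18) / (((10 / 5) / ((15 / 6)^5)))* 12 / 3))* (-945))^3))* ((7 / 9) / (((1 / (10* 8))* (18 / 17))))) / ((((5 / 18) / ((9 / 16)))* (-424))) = -1088 / 733972686767578125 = -0.00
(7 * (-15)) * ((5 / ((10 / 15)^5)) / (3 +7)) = -25515 / 64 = -398.67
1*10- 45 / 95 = 181 / 19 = 9.53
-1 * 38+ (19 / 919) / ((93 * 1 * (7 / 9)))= -7578017 / 199423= -38.00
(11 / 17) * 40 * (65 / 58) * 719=10281700 / 493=20855.38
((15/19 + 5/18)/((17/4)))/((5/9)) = 146/323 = 0.45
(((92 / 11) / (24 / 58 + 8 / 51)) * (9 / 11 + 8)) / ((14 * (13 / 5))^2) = 82491225 / 845688844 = 0.10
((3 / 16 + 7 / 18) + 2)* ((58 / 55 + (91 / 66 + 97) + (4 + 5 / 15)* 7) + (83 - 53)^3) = 301954303 / 4320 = 69896.83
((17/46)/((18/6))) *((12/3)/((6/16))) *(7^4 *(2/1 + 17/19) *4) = 143675840/3933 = 36530.85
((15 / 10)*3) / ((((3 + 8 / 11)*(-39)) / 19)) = -627 / 1066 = -0.59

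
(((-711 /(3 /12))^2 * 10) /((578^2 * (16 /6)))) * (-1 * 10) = -75828150 /83521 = -907.89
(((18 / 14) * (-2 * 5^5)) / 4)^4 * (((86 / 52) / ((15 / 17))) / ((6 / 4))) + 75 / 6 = 10164241790777726975 / 499408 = 20352581037503.86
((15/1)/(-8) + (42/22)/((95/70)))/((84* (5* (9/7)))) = -29/33440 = -0.00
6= 6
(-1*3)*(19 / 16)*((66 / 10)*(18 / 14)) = -16929 / 560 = -30.23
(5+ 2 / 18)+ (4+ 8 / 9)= 10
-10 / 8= -5 / 4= -1.25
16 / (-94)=-8 / 47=-0.17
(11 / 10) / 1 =11 / 10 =1.10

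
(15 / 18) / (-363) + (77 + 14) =198193 / 2178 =91.00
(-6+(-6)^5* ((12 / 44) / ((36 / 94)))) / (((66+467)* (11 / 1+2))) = -60978 / 76219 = -0.80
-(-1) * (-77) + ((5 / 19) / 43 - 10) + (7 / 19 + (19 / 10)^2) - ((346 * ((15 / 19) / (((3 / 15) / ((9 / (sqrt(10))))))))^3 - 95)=979137 / 81700 - 127391254638750 * sqrt(10) / 6859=-58732543893.09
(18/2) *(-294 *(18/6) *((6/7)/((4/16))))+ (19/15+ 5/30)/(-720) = -587865643/21600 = -27216.00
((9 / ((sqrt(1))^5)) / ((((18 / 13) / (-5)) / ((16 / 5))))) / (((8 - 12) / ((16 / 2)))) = 208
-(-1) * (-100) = -100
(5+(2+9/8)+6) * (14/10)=791/40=19.78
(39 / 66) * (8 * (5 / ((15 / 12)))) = 208 / 11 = 18.91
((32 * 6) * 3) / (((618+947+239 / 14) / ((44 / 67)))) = 39424 / 164887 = 0.24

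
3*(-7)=-21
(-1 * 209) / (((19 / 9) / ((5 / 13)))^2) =-22275 / 3211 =-6.94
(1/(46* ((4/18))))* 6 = 27/46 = 0.59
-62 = -62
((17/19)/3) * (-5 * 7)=-10.44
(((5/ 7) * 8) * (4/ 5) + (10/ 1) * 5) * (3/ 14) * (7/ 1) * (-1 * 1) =-573/ 7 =-81.86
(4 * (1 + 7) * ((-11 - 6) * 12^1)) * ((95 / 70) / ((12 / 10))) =-51680 / 7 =-7382.86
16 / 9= 1.78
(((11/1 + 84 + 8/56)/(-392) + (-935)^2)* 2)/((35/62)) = 37182527377/12005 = 3097253.43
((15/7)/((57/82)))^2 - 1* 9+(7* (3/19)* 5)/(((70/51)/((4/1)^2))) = 64.92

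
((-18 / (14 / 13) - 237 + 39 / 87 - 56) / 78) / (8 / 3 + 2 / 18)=-188343 / 131950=-1.43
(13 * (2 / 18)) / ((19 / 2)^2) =0.02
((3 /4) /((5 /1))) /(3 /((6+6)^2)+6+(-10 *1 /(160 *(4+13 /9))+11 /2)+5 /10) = 882 /70615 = 0.01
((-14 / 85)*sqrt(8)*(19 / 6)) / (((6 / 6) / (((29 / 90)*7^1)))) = -26999*sqrt(2) / 11475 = -3.33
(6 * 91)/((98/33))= 1287/7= 183.86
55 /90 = 11 /18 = 0.61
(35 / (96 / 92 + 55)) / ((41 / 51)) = 41055 / 52849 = 0.78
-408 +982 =574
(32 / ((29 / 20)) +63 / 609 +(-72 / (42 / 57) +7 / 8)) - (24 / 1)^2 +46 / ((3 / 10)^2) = -2039747 / 14616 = -139.56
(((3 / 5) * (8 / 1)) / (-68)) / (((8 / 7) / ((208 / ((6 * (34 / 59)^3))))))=-11.19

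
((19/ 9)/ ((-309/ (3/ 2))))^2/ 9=0.00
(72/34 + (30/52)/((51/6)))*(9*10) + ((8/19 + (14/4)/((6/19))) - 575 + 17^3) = 229073987/50388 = 4546.20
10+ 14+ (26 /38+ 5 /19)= 474 /19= 24.95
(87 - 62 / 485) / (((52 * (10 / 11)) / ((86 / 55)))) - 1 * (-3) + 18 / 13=7.26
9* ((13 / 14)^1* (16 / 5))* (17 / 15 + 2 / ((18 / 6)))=8424 / 175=48.14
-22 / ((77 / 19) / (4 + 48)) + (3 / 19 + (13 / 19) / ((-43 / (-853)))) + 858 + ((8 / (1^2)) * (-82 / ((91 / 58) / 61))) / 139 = 405.96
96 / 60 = 1.60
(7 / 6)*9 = 10.50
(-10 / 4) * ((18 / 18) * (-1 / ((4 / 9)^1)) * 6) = 135 / 4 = 33.75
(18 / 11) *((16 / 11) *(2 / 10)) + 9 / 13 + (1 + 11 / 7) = 205893 / 55055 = 3.74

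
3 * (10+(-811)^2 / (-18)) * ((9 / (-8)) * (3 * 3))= 17753607 / 16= 1109600.44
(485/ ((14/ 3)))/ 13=1455/ 182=7.99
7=7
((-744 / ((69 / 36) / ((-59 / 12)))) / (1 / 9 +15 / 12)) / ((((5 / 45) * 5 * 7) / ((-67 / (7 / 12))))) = -11434732416 / 276115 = -41412.93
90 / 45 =2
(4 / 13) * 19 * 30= 2280 / 13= 175.38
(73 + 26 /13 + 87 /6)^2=32041 /4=8010.25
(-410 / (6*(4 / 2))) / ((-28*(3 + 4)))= 205 / 1176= 0.17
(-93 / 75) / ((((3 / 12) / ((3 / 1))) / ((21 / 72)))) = -217 / 50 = -4.34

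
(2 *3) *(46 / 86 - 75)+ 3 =-19083 / 43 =-443.79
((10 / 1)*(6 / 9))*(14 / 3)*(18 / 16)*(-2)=-70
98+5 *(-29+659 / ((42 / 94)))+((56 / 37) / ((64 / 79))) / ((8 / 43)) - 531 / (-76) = 6939368189 / 944832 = 7344.55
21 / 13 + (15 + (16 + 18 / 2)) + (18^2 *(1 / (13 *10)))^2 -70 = -93681 / 4225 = -22.17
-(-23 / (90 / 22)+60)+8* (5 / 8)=-2222 / 45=-49.38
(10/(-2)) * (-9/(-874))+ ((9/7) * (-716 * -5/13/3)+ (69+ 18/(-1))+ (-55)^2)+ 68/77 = 2795094355/874874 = 3194.85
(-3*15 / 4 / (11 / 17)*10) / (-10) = 765 / 44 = 17.39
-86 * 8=-688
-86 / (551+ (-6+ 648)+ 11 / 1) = -1 / 14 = -0.07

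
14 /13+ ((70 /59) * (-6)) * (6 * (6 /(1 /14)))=-2751014 /767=-3586.72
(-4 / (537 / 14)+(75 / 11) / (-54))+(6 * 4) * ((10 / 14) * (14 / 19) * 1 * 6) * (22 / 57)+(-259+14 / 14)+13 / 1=-2763349901 / 12794562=-215.98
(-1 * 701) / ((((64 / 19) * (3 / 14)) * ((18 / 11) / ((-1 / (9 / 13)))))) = 13332319 / 15552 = 857.27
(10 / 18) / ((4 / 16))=20 / 9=2.22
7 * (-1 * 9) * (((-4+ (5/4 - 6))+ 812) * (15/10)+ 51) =-79120.12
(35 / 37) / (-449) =-35 / 16613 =-0.00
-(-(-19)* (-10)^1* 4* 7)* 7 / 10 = 3724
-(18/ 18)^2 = -1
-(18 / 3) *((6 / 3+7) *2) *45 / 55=-972 / 11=-88.36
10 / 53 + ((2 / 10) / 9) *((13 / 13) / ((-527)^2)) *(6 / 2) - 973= -214791442612 / 220794555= -972.81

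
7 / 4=1.75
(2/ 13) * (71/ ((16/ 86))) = 3053/ 52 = 58.71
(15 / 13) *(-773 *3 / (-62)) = 34785 / 806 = 43.16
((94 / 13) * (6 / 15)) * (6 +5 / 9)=18.96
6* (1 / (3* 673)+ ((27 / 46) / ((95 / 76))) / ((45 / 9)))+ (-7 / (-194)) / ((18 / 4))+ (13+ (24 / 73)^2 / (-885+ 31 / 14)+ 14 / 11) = 3633789282572530316 / 244747852730847675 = 14.85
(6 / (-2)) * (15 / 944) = -45 / 944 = -0.05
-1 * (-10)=10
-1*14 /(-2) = 7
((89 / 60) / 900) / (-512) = -89 / 27648000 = -0.00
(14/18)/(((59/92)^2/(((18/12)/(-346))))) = -14812/1806639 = -0.01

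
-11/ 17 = -0.65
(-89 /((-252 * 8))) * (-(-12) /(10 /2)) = 89 /840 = 0.11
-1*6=-6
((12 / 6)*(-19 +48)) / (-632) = -29 / 316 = -0.09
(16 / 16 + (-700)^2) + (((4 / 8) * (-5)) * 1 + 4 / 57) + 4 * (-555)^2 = 196319237 / 114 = 1722098.57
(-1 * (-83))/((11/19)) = 1577/11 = 143.36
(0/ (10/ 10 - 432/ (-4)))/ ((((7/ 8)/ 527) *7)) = 0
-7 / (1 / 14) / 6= -49 / 3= -16.33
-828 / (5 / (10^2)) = -16560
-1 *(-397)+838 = 1235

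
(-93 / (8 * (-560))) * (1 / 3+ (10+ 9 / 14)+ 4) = 19499 / 62720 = 0.31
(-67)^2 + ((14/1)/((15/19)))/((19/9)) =22487/5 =4497.40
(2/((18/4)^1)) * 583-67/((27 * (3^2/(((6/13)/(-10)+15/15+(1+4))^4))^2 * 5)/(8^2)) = -8874715588784373792436/14339016580078125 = -618920.80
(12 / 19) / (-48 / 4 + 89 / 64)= -768 / 12901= -0.06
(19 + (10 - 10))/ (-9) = -19/ 9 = -2.11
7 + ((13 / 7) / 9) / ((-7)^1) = 3074 / 441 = 6.97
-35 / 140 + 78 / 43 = 269 / 172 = 1.56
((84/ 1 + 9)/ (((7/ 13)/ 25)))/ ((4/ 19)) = 574275/ 28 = 20509.82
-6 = -6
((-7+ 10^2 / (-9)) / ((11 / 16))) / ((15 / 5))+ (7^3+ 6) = 101045 / 297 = 340.22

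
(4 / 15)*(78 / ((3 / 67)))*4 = 27872 / 15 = 1858.13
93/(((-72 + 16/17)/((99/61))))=-156519/73688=-2.12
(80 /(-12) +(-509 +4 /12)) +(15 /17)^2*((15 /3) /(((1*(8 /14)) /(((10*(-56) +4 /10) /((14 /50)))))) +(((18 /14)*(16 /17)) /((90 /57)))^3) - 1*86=-207697778924351 /14610328530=-14215.82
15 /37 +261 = 9672 /37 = 261.41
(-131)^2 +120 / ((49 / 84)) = 121567 / 7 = 17366.71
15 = 15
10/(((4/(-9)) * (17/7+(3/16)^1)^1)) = -2520/293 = -8.60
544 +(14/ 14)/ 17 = 9249/ 17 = 544.06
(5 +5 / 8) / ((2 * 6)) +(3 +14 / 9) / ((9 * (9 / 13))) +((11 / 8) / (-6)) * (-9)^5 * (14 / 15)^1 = 1473294407 / 116640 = 12631.12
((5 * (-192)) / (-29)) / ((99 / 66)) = 640 / 29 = 22.07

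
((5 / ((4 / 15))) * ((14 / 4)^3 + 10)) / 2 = 31725 / 64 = 495.70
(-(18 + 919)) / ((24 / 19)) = -17803 / 24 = -741.79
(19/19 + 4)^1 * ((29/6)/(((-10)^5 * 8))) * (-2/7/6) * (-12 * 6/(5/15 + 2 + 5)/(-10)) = 87/61600000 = 0.00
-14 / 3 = -4.67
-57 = -57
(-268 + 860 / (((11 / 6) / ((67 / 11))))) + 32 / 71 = 22247604 / 8591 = 2589.64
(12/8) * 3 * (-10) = -45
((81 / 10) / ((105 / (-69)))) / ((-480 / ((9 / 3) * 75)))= 5589 / 2240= 2.50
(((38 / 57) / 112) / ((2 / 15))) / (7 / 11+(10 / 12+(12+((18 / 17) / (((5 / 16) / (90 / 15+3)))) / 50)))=350625 / 110581016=0.00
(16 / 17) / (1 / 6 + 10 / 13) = 1248 / 1241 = 1.01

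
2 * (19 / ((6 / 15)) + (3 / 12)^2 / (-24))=18239 / 192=94.99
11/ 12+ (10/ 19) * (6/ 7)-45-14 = -57.63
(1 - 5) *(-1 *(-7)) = -28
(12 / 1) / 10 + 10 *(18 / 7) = 942 / 35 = 26.91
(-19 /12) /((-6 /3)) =19 /24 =0.79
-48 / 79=-0.61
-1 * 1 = -1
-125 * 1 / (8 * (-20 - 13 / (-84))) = 2625 / 3334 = 0.79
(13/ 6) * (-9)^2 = 351/ 2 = 175.50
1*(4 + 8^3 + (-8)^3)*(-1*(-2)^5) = 128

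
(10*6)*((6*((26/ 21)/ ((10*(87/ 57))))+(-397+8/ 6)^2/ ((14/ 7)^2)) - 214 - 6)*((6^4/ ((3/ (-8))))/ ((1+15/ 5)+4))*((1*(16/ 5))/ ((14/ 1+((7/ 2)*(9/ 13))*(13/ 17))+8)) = -111400256208384/ 823165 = -135331623.93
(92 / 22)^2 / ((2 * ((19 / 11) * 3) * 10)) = 529 / 3135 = 0.17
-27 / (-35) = 27 / 35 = 0.77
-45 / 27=-5 / 3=-1.67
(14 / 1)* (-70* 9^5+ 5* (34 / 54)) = -1562435350 / 27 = -57867975.93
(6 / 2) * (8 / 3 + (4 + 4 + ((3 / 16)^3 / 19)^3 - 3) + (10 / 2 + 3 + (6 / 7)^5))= 383326158479860130111 / 7921927195897888768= 48.39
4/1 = 4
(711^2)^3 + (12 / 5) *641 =645933202247686497 / 5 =129186640449537299.40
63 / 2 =31.50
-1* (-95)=95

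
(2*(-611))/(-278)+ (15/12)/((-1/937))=-648771/556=-1166.85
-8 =-8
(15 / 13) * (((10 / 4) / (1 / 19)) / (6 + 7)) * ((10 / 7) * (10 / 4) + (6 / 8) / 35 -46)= -1692045 / 9464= -178.79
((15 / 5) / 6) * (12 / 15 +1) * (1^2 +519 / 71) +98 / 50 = 9.44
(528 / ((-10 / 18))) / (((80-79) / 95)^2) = -8577360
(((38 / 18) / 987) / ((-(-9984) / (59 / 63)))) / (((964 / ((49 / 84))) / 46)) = 25783 / 4616735864832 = 0.00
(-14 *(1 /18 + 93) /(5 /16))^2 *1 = 17379634.57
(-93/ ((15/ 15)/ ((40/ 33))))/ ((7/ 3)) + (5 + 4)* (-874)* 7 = -4243494/ 77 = -55110.31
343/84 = 49/12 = 4.08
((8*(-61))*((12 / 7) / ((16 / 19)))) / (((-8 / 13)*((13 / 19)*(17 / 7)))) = 66063 / 68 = 971.51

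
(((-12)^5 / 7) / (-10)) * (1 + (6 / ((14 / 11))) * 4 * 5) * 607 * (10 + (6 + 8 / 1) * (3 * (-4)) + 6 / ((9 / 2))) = -32210782730.45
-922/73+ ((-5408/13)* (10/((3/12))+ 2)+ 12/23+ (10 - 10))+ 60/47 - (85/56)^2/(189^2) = -154546792977843961/8839917592128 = -17482.83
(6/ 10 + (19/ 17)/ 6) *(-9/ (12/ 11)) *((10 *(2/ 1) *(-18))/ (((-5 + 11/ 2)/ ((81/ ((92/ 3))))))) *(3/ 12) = 9646857/ 3128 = 3084.03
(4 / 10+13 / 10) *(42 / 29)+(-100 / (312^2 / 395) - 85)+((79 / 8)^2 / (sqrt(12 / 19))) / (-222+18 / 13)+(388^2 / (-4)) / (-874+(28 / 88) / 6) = -16233936892963 / 407076667920 - 81133 *sqrt(57) / 1101312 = -40.44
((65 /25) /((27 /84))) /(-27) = -364 /1215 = -0.30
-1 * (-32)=32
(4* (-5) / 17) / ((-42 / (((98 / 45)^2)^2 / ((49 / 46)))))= 24739904 / 41826375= 0.59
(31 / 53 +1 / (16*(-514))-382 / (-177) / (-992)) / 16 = 1393383695 / 38266074624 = 0.04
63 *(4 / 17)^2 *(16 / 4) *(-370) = -1491840 / 289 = -5162.08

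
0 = 0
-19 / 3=-6.33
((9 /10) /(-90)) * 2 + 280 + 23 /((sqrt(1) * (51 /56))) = 305.23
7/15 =0.47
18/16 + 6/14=87/56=1.55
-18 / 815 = -0.02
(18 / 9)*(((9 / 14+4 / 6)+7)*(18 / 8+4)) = 8725 / 84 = 103.87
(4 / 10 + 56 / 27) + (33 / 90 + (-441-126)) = -152323 / 270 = -564.16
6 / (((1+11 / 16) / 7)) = 224 / 9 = 24.89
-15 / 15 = -1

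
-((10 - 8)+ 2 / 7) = -16 / 7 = -2.29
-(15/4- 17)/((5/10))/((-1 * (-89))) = 53/178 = 0.30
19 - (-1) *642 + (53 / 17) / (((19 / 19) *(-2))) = 22421 / 34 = 659.44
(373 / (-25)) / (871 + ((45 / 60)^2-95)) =-5968 / 310625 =-0.02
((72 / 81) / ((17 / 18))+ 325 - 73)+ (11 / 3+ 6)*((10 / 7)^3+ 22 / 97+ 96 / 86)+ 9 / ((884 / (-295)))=1104473852351 / 3794091756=291.10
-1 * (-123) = 123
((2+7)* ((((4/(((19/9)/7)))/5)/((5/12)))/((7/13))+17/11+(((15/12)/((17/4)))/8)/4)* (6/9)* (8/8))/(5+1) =38025069/2842400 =13.38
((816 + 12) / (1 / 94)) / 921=25944 / 307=84.51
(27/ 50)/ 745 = 27/ 37250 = 0.00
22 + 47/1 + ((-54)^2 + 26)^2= 8655433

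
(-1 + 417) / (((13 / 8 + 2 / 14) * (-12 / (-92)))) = 1804.07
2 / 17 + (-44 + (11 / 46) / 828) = -28413461 / 647496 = -43.88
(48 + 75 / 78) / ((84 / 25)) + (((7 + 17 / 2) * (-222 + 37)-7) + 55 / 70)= -6244367 / 2184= -2859.14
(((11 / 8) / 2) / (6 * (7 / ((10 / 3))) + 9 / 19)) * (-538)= -281105 / 9936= -28.29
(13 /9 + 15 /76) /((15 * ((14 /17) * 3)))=19091 /430920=0.04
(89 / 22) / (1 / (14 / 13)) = 623 / 143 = 4.36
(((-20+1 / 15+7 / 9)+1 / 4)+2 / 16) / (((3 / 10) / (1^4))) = -6761 / 108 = -62.60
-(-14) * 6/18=14/3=4.67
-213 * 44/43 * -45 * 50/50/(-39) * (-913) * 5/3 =213915900/559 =382676.03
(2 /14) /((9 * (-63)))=-1 /3969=-0.00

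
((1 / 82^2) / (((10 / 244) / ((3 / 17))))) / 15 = 61 / 1428850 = 0.00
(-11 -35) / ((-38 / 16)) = 368 / 19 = 19.37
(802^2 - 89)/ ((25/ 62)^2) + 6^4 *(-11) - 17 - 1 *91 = 492631312/ 125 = 3941050.50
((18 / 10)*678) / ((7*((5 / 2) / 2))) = 24408 / 175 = 139.47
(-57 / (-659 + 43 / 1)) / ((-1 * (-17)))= 57 / 10472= 0.01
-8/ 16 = -1/ 2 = -0.50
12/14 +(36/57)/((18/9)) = 156/133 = 1.17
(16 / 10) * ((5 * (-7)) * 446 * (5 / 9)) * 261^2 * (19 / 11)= -1632647061.82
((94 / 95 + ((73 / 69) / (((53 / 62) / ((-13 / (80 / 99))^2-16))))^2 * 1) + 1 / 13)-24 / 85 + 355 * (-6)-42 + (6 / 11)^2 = 6132208983084333673125311 / 69579470953175040000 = 88132.45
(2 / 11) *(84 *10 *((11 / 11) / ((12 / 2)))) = 25.45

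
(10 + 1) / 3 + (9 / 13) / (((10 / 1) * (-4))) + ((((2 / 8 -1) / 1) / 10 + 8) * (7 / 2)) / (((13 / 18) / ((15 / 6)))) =310951 / 3120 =99.66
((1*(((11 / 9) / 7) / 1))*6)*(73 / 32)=803 / 336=2.39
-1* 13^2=-169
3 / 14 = 0.21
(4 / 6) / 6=1 / 9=0.11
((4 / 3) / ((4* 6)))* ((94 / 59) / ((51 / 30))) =470 / 9027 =0.05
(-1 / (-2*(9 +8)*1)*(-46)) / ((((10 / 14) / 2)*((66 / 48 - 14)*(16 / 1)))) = 161 / 8585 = 0.02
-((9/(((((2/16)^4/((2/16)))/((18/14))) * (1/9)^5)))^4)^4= -1672940260206007038745202161725868552288163791106736949587972611961882937304928339619157966654415135870218899622945505494035024814056403297691915780096/33232930569601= -50339835564675951270929640000000000000000000000000000000000000000000000000000000000000000000000000000000000000000000000000000000000000000.00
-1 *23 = -23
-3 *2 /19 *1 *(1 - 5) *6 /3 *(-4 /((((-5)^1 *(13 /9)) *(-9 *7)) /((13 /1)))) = -192 /665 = -0.29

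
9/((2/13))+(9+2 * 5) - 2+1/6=227/3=75.67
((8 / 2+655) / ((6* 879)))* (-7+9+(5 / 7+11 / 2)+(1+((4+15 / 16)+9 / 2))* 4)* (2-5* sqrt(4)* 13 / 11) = -2765823 / 45122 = -61.30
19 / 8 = 2.38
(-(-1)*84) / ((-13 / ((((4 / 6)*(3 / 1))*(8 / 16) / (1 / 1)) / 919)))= -84 / 11947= -0.01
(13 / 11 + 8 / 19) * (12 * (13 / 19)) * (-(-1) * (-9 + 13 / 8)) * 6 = -2312505 / 3971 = -582.35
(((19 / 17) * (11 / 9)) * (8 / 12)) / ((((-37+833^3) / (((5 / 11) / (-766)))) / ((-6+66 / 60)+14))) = -1729 / 203224672143000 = -0.00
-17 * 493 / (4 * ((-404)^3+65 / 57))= 477717 / 15034151932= 0.00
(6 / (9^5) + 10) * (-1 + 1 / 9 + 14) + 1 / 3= 23285225 / 177147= 131.45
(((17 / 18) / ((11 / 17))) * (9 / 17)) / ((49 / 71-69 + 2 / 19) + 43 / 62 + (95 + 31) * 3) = 0.00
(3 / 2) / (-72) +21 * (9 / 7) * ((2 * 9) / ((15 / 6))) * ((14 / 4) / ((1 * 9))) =18139 / 240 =75.58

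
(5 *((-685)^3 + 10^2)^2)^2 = 266824882044739960354946060947265625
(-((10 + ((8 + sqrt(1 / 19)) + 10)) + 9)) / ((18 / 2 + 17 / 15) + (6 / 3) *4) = -555 / 272 - 15 *sqrt(19) / 5168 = -2.05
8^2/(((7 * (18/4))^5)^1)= 2048/992436543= 0.00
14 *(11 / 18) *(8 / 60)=154 / 135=1.14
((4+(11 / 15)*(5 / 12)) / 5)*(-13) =-403 / 36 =-11.19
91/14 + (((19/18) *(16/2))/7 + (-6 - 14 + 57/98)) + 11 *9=38494/441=87.29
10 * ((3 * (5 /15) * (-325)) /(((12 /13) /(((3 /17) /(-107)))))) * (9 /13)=14625 /3638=4.02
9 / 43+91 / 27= 4156 / 1161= 3.58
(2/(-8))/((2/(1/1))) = -1/8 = -0.12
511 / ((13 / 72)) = 36792 / 13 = 2830.15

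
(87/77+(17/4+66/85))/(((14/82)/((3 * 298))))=2953817571/91630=32236.36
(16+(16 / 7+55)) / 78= 171 / 182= 0.94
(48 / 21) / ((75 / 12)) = 64 / 175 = 0.37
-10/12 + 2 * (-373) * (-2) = 8947/6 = 1491.17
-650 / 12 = -325 / 6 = -54.17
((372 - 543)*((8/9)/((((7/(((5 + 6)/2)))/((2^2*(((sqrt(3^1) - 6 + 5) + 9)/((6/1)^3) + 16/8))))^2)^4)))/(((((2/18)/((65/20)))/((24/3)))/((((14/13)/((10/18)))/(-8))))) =46446489280303720212284669*sqrt(3)/105015474686271744 + 5724069445904406010793451540259/235234663297248706560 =25099499217.94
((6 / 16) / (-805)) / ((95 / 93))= -279 / 611800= -0.00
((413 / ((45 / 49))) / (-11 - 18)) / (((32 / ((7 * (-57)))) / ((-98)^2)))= 6462341921 / 3480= 1856994.80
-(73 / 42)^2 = -5329 / 1764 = -3.02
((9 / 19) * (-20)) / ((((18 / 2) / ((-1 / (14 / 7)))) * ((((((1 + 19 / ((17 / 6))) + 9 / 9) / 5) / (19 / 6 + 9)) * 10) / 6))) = 6205 / 2812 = 2.21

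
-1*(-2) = 2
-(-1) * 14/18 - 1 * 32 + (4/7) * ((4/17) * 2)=-33151/1071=-30.95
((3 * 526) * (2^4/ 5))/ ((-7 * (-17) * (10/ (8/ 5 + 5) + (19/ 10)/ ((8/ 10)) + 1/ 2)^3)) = 464556736512/ 926333294005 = 0.50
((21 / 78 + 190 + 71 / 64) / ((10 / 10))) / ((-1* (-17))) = 159227 / 14144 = 11.26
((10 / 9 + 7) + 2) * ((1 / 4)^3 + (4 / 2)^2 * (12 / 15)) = 31213 / 960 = 32.51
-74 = -74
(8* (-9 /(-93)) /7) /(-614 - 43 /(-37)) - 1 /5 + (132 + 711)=4146975442 /4920475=842.80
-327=-327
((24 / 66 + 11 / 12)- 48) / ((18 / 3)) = -7.79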